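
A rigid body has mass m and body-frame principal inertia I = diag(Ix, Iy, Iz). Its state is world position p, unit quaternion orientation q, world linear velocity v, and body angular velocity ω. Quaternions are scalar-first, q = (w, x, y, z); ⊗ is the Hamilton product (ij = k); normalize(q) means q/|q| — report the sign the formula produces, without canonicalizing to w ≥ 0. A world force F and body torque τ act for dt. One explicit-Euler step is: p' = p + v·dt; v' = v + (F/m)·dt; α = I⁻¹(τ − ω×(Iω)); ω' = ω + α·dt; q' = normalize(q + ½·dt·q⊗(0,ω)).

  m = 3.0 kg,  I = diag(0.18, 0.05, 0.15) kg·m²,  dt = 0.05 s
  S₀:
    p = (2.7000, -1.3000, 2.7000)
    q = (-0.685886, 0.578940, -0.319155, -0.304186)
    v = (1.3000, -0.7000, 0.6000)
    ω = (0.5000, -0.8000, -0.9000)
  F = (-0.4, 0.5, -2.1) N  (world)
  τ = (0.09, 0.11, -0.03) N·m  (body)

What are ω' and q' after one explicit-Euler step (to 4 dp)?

precession coupling ω×(Iω) = (0.0720, -0.0135, 0.0520)
(τ − ω×Iω)/I = (0.1000, 2.4700, -0.5467)
new body rate ω' = (0.5050, -0.6765, -0.9273)
Hamilton product q⊗(0,ω) = (-0.8185614, -0.2990523, 0.9176618, 0.3137229)
updated quaternion q' = (-0.7060, 0.5712, -0.2961, -0.2962)

ω' = (0.5050, -0.6765, -0.9273)
q' = (-0.7060, 0.5712, -0.2961, -0.2962)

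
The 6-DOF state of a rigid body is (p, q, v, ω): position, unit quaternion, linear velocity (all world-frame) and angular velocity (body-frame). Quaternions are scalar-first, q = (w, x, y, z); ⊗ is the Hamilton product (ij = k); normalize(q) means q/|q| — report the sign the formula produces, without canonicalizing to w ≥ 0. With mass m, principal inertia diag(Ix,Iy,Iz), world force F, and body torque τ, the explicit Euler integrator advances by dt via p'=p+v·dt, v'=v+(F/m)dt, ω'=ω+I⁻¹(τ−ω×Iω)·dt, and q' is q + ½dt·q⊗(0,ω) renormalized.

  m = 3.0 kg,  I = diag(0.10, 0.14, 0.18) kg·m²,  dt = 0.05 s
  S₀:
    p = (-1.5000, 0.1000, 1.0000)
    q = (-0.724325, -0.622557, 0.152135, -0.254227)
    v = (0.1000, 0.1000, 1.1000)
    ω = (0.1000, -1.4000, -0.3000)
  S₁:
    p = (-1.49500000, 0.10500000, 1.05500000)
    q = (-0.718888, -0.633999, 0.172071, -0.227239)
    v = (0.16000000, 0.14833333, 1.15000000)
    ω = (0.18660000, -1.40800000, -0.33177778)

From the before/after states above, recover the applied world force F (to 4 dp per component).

F = (3.6000, 2.9000, 3.0000)

v₁ − v₀ = (0.06000000, 0.04833333, 0.05000000)
m·(v₁−v₀)/dt = (3.6000, 2.9000, 3.0000)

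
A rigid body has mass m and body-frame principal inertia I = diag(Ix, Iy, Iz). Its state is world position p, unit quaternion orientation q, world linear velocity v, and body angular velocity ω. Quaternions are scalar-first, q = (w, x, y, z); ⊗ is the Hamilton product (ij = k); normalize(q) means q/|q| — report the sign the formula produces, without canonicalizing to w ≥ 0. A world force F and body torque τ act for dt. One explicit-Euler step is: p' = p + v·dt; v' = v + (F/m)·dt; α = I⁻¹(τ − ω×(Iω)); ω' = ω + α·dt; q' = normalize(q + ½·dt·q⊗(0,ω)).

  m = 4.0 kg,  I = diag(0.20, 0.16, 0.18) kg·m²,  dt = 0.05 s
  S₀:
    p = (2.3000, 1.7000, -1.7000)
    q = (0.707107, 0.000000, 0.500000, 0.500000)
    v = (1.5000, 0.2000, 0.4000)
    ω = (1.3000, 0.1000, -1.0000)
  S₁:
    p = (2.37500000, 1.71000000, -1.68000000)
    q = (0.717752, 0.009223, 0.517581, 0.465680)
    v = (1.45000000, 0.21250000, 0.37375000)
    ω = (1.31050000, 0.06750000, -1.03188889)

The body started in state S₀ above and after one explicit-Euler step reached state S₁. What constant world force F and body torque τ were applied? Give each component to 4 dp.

rate change Δω = (0.01050000, -0.03250000, -0.03188889)
ω₀×(Iω₀) = (-0.0020, -0.0260, -0.0052)
τ = I·(Δω/dt) + ω₀×(Iω₀) = (0.0400, -0.1300, -0.1200)
Δv = v₁−v₀ = (-0.05000000, 0.01250000, -0.02625000)
F = m·Δv/dt = (-4.0000, 1.0000, -2.1000)

F = (-4.0000, 1.0000, -2.1000)
τ = (0.0400, -0.1300, -0.1200)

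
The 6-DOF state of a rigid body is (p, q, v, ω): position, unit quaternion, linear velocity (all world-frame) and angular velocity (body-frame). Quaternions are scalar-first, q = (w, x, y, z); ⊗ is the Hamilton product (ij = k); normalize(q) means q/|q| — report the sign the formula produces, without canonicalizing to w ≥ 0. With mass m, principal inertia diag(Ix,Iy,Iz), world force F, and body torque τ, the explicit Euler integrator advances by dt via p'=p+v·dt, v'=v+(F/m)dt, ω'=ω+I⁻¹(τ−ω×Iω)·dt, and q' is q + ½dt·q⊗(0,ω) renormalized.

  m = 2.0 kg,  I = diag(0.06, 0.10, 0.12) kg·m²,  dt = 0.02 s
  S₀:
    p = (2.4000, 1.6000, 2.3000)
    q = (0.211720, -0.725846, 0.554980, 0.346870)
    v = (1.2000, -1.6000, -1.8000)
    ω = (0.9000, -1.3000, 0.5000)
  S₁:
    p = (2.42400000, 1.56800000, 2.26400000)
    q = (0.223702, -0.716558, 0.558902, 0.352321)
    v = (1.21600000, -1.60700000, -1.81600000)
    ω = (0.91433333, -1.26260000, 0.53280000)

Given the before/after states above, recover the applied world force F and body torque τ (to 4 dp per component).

Δω = ω₁−ω₀ = (0.01433333, 0.03740000, 0.03280000)
applied torque τ = (0.0300, 0.1600, 0.1500)
v₁ − v₀ = (0.01600000, -0.00700000, -0.01600000)
F = m·Δv/dt = (1.6000, -0.7000, -1.6000)

F = (1.6000, -0.7000, -1.6000)
τ = (0.0300, 0.1600, 0.1500)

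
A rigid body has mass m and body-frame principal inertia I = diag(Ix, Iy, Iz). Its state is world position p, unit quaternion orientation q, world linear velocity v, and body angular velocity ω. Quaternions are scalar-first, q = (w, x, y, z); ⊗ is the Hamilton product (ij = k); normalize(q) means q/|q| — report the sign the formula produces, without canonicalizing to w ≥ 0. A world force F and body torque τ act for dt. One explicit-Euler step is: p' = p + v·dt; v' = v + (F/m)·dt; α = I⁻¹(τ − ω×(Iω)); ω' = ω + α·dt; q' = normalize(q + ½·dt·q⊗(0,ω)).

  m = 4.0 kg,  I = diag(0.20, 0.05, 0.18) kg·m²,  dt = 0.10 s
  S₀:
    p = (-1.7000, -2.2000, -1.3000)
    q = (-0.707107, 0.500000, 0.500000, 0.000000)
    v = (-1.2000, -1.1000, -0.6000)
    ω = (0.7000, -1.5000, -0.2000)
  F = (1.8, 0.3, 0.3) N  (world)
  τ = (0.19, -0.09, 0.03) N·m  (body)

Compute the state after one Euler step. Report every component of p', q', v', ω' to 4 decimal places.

p' = (-1.8200, -2.3100, -1.3600)
q' = (-0.6847, 0.4686, 0.5561, -0.0478)
v' = (-1.1550, -1.0925, -0.5925)
ω' = (0.7755, -1.6744, -0.2708)

p' = p + v·dt = (-1.8200, -2.3100, -1.3600)
new velocity v' = (-1.1550, -1.0925, -0.5925)
(τ − ω×Iω)/I = (0.7550, -1.7440, -0.7083)
ω' = ω + α·dt = (0.7755, -1.6744, -0.2708)
Hamilton product q⊗(0,ω) = (0.4000000, -0.5949749, 1.1606605, -0.9585786)
updated quaternion q' = (-0.6847, 0.4686, 0.5561, -0.0478)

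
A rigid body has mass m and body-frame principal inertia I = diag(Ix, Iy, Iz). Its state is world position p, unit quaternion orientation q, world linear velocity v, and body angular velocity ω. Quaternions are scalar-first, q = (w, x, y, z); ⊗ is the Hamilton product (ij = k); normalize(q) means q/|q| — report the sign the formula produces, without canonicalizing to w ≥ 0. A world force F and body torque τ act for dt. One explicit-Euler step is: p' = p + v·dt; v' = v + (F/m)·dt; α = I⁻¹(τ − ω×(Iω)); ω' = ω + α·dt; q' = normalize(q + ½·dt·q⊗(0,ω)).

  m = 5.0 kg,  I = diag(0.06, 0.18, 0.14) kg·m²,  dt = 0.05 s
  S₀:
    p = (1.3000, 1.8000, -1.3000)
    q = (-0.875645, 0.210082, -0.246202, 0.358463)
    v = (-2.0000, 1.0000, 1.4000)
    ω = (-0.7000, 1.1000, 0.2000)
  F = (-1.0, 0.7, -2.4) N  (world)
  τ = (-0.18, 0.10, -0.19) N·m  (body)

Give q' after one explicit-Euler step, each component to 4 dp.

q' = (-0.8665, 0.2142, -0.2775, 0.3554)

2q̇ = q⊗(0,ω) = (0.3461870, 0.1694018, -1.2561500, -0.1163802)
updated quaternion q' = (-0.8665, 0.2142, -0.2775, 0.3554)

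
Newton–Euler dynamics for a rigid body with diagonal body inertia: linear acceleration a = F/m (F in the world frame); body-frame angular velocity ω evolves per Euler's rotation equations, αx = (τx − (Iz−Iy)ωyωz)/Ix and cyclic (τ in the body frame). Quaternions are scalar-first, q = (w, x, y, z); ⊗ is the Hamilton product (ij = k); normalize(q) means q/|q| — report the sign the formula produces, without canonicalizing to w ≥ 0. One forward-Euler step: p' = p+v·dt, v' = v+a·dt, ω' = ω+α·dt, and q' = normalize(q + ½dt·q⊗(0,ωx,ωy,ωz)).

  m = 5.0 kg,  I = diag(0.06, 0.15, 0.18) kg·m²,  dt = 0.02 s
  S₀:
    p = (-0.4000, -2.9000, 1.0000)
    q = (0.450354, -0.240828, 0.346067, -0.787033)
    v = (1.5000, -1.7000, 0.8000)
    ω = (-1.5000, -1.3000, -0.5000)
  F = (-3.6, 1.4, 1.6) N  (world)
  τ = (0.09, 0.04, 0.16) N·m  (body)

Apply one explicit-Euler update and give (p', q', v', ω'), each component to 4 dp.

a = (-0.7200, 0.2800, 0.3200)
p' = p + v·dt = (-0.3700, -2.9340, 1.0160)
v + (F/m)dt = (1.4856, -1.6944, 0.8064)
α = I⁻¹(τ − ω×Iω) = (1.1750, 0.8667, -0.0861)
ω + α·dt = (-1.4765, -1.2827, -0.5017)
2q̇ = q⊗(0,ω) = (-0.3048714, -1.8717074, 0.4746753, 0.6069999)
q + ½dt·q⊗(0,ω), renormalized = (0.4472, -0.2595, 0.3507, -0.7808)

p' = (-0.3700, -2.9340, 1.0160)
q' = (0.4472, -0.2595, 0.3507, -0.7808)
v' = (1.4856, -1.6944, 0.8064)
ω' = (-1.4765, -1.2827, -0.5017)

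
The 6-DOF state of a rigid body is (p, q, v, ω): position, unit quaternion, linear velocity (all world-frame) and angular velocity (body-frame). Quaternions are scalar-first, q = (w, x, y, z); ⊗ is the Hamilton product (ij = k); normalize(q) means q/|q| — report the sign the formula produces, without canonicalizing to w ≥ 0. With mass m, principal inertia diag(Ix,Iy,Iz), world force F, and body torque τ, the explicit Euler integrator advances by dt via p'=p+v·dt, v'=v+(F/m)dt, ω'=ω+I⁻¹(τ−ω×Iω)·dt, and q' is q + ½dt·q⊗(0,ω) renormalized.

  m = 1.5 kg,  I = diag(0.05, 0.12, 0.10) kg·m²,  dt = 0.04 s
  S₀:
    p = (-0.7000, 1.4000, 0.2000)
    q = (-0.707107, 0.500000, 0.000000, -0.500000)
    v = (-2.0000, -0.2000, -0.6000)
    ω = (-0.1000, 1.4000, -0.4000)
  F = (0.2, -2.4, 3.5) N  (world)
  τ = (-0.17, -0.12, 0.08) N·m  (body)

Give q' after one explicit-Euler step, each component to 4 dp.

Hamilton product q⊗(0,ω) = (-0.1500000, 0.7707107, -0.7399498, 0.9828428)
q + ½dt·q⊗(0,ω), renormalized = (-0.7098, 0.5152, -0.0148, -0.4801)

q' = (-0.7098, 0.5152, -0.0148, -0.4801)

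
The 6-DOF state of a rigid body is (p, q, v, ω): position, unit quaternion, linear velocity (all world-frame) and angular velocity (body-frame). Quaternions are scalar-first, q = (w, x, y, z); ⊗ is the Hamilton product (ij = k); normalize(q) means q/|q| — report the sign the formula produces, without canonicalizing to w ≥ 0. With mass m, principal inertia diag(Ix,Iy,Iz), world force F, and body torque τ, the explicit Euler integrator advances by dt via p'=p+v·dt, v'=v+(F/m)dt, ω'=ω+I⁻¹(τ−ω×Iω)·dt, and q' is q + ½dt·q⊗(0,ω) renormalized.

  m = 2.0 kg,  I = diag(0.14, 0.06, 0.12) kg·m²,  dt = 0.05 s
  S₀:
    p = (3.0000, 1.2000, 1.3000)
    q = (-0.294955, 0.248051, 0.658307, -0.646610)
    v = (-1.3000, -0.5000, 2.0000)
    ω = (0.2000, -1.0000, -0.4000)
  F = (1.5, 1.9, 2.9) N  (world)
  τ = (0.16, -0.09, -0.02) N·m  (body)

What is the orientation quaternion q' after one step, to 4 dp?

2q̇ = q⊗(0,ω) = (0.3500528, -0.9689238, 0.2648534, -0.2617304)
q + ½dt·q⊗(0,ω), renormalized = (-0.2861, 0.2237, 0.6647, -0.6529)

q' = (-0.2861, 0.2237, 0.6647, -0.6529)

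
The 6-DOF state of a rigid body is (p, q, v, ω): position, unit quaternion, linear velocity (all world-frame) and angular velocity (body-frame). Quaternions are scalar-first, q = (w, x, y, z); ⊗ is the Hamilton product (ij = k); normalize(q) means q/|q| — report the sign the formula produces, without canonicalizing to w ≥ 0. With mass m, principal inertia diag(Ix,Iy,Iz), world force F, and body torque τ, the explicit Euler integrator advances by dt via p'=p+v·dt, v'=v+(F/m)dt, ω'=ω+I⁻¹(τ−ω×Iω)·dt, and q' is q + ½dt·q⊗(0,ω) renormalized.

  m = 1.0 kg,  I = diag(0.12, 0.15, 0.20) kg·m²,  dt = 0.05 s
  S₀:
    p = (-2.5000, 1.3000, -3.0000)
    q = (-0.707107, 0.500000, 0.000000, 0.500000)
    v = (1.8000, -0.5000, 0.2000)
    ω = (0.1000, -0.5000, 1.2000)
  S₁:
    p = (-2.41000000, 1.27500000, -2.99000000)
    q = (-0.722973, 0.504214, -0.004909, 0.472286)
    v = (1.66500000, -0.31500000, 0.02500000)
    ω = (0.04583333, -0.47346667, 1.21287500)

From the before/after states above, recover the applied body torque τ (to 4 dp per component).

ω₁ − ω₀ = (-0.05416667, 0.02653333, 0.01287500)
precession coupling = (-0.0300, -0.0096, -0.0015)
I·α + gyro = (-0.1600, 0.0700, 0.0500)

τ = (-0.1600, 0.0700, 0.0500)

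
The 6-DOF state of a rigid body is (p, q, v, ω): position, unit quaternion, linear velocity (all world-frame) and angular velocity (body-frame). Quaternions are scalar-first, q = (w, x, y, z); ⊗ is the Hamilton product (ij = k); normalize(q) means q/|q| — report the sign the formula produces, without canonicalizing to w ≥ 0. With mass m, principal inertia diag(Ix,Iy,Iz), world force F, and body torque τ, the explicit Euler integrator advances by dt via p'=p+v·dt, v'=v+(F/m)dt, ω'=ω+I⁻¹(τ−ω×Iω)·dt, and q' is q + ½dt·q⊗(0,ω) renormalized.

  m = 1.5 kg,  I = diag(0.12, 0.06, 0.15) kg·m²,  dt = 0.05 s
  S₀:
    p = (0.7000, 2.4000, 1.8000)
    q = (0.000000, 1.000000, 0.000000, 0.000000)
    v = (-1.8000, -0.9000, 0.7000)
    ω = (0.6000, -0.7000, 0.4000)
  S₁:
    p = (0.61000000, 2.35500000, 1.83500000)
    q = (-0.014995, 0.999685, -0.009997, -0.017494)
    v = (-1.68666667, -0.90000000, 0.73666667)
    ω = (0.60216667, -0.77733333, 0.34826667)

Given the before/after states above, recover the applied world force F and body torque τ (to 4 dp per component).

v₁ − v₀ = (0.11333333, 0.00000000, 0.03666667)
F = m·Δv/dt = (3.4000, 0.0000, 1.1000)
Δω = ω₁−ω₀ = (0.00216667, -0.07733333, -0.05173333)
I·α + gyro = (-0.0200, -0.1000, -0.1300)

F = (3.4000, 0.0000, 1.1000)
τ = (-0.0200, -0.1000, -0.1300)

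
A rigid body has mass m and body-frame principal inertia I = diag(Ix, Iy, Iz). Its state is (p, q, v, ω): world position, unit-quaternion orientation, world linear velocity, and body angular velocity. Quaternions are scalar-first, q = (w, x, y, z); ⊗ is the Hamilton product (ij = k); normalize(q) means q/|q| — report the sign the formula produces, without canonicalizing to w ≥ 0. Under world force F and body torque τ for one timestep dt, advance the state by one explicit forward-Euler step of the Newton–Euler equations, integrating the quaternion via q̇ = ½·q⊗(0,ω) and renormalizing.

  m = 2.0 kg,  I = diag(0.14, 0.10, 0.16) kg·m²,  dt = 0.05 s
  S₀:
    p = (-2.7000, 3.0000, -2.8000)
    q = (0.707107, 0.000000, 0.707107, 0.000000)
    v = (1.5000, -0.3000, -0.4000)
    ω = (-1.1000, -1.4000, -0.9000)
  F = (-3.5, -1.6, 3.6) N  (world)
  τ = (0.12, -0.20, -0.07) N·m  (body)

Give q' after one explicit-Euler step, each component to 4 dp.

2q̇ = q⊗(0,ω) = (0.9899498, -1.4142140, -0.9899498, 0.1414214)
q' = normalize(q + ½dt·q⊗(0,ω)) = (0.7309, -0.0353, 0.6815, 0.0035)

q' = (0.7309, -0.0353, 0.6815, 0.0035)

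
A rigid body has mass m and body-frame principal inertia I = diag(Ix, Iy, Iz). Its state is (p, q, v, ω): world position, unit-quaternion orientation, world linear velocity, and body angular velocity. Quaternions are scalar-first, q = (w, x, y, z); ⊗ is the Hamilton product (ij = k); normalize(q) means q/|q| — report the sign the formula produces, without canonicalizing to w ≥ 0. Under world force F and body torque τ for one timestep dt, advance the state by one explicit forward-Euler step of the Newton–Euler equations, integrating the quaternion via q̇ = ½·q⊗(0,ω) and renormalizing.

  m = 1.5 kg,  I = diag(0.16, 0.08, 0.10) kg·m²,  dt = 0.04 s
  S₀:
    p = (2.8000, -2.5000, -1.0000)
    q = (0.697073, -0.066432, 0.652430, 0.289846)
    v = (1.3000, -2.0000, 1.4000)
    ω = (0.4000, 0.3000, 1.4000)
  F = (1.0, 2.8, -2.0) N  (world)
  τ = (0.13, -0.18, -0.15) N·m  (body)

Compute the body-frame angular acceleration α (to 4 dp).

ω×(Iω) gyroscopic = (0.0084, 0.0336, -0.0096)
(τ − ω×Iω)/I = (0.7600, -2.6700, -1.4040)

α = (0.7600, -2.6700, -1.4040)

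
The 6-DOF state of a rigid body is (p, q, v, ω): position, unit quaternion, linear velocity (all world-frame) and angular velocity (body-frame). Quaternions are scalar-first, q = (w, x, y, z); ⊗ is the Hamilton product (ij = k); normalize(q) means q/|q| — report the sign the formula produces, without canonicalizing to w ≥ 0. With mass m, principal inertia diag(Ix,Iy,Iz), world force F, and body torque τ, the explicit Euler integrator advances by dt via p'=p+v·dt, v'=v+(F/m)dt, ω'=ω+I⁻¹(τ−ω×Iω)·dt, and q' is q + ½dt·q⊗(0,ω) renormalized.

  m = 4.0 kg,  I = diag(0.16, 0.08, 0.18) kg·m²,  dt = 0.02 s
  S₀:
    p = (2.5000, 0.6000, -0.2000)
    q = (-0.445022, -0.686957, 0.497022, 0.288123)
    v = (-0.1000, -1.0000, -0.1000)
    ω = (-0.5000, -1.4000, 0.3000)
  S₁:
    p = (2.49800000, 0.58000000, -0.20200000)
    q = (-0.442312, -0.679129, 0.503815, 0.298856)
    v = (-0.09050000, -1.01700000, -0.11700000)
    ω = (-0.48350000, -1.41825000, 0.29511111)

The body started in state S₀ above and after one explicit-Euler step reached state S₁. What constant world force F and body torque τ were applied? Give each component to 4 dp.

rate change Δω = (0.01650000, -0.01825000, -0.00488889)
precession coupling = (-0.0420, 0.0030, -0.0560)
I·α + gyro = (0.0900, -0.0700, -0.1000)
velocity change Δv = (0.00950000, -0.01700000, -0.01700000)
F = m·Δv/dt = (1.9000, -3.4000, -3.4000)

F = (1.9000, -3.4000, -3.4000)
τ = (0.0900, -0.0700, -0.1000)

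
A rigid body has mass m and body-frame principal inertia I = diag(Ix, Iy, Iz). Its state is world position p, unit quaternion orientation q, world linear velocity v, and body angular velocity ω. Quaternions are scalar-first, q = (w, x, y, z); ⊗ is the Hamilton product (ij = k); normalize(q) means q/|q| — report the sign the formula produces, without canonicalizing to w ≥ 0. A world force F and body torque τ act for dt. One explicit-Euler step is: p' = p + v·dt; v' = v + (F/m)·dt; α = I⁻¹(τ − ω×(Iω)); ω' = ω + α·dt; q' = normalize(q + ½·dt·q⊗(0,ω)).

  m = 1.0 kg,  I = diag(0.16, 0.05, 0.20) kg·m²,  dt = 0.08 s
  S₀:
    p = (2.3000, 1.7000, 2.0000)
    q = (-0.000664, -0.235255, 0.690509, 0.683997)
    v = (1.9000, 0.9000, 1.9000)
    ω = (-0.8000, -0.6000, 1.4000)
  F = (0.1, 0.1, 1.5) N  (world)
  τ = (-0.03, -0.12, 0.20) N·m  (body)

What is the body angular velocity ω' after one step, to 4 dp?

gyro term ω×Iω = (-0.1260, 0.0448, -0.0528)
α = I⁻¹(τ − ω×Iω) = (0.6000, -3.2960, 1.2640)
ω' = ω + α·dt = (-0.7520, -0.8637, 1.5011)

ω' = (-0.7520, -0.8637, 1.5011)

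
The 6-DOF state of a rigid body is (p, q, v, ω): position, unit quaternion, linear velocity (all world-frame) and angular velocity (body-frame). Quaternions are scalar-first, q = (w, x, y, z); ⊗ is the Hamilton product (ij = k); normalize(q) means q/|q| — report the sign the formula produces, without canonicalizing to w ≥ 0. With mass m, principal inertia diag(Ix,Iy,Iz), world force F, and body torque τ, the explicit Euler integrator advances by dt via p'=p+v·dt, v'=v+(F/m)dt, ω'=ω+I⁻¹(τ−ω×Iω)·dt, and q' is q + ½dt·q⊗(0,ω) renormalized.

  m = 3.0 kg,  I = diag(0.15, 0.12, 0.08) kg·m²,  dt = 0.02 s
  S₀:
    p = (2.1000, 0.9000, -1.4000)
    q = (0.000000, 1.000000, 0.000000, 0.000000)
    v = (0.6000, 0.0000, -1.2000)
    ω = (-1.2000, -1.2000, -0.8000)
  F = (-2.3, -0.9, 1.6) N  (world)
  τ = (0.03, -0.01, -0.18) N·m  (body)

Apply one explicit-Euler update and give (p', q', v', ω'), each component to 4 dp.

angular accel α = (0.4560, -0.6433, -1.7100)
ω + α·dt = (-1.1909, -1.2129, -0.8342)
2q̇ = q⊗(0,ω) = (1.2000000, 0.0000000, 0.8000000, -1.2000000)
updated quaternion q' = (0.0120, 0.9998, 0.0080, -0.0120)
new position p' = (2.1120, 0.9000, -1.4240)
new velocity v' = (0.5847, -0.0060, -1.1893)

p' = (2.1120, 0.9000, -1.4240)
q' = (0.0120, 0.9998, 0.0080, -0.0120)
v' = (0.5847, -0.0060, -1.1893)
ω' = (-1.1909, -1.2129, -0.8342)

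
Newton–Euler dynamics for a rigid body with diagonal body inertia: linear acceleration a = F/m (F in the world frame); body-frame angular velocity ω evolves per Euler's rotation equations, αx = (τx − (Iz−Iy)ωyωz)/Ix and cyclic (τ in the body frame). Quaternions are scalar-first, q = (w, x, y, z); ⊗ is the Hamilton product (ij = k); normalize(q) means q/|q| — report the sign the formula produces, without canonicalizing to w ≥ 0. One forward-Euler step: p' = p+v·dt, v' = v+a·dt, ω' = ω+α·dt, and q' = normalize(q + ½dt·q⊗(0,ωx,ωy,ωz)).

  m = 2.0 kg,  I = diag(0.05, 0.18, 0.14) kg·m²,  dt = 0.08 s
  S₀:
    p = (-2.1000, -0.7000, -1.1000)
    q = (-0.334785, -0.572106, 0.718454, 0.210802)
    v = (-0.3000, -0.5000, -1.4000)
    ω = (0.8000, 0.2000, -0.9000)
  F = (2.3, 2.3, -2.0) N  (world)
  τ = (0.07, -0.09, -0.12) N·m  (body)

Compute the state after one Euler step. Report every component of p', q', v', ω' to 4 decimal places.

p' = (-2.1240, -0.7400, -1.2120)
q' = (-0.3143, -0.6096, 0.7011, 0.1951)
v' = (-0.2080, -0.4080, -1.4800)
ω' = (0.9005, 0.1312, -0.9805)

gyro term ω×Iω = (0.0072, 0.0648, 0.0208)
α = I⁻¹(τ − ω×Iω) = (1.2560, -0.8600, -1.0057)
new body rate ω' = (0.9005, 0.1312, -0.9805)
Hamilton product q⊗(0,ω) = (0.5037158, -0.9565970, -0.4132108, -0.3878779)
q' = normalize(q + ½dt·q⊗(0,ω)) = (-0.3143, -0.6096, 0.7011, 0.1951)
new position p' = (-2.1240, -0.7400, -1.2120)
v' = v + a·dt = (-0.2080, -0.4080, -1.4800)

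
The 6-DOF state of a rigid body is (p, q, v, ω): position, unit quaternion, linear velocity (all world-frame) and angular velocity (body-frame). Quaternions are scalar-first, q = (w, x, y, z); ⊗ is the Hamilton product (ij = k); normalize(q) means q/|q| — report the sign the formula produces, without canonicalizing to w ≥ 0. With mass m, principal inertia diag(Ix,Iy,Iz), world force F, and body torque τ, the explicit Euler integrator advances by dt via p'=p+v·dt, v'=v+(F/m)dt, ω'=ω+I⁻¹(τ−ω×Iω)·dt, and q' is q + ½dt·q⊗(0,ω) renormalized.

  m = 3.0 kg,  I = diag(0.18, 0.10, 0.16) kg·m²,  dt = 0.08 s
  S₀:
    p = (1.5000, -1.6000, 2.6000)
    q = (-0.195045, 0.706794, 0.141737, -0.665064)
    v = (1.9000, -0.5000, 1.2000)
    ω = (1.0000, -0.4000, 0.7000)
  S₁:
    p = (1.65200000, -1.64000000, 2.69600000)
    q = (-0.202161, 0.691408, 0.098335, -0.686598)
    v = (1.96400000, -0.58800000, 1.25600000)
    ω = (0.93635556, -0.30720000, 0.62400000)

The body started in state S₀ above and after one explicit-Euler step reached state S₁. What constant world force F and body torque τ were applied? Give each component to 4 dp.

F = (2.4000, -3.3000, 2.1000)
τ = (-0.1600, 0.1300, -0.1200)

rate change Δω = (-0.06364444, 0.09280000, -0.07600000)
precession coupling = (-0.0168, 0.0140, 0.0320)
applied torque τ = (-0.1600, 0.1300, -0.1200)
Δv = v₁−v₀ = (0.06400000, -0.08800000, 0.05600000)
m·(v₁−v₀)/dt = (2.4000, -3.3000, 2.1000)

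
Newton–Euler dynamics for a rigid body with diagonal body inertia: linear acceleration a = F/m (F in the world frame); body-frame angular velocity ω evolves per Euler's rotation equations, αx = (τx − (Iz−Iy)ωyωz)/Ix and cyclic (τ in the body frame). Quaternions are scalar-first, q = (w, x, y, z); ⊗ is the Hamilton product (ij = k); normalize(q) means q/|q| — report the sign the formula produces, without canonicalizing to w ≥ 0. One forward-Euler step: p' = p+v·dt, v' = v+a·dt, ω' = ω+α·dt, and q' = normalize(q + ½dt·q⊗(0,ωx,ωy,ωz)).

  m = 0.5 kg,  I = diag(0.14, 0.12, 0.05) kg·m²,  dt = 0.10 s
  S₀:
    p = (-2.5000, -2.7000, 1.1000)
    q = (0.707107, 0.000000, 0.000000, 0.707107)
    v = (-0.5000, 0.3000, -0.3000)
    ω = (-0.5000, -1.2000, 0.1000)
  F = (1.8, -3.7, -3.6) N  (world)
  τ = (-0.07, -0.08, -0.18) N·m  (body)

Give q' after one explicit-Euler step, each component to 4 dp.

q' = (0.7021, 0.0247, -0.0600, 0.7091)

q⊗(0,ω) = (-0.0707107, 0.4949749, -1.2020819, 0.0707107)
q + ½dt·q⊗(0,ω), renormalized = (0.7021, 0.0247, -0.0600, 0.7091)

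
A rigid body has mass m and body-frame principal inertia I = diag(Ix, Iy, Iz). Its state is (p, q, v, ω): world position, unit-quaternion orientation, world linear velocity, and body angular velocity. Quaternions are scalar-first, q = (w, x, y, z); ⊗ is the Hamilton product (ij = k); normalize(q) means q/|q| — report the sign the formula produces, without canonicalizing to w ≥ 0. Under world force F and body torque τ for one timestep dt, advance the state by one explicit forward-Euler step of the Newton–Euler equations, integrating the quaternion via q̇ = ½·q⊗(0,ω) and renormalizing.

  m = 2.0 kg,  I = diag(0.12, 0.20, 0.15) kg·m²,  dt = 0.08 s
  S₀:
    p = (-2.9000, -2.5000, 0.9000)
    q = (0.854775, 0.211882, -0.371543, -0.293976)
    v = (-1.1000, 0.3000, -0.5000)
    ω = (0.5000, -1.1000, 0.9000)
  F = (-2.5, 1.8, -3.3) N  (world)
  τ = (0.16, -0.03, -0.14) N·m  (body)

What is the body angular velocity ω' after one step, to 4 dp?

precession coupling ω×(Iω) = (0.0495, -0.0135, -0.0440)
(τ − ω×Iω)/I = (0.9208, -0.0825, -0.6400)
ω' = ω + α·dt = (0.5737, -1.1066, 0.8488)

ω' = (0.5737, -1.1066, 0.8488)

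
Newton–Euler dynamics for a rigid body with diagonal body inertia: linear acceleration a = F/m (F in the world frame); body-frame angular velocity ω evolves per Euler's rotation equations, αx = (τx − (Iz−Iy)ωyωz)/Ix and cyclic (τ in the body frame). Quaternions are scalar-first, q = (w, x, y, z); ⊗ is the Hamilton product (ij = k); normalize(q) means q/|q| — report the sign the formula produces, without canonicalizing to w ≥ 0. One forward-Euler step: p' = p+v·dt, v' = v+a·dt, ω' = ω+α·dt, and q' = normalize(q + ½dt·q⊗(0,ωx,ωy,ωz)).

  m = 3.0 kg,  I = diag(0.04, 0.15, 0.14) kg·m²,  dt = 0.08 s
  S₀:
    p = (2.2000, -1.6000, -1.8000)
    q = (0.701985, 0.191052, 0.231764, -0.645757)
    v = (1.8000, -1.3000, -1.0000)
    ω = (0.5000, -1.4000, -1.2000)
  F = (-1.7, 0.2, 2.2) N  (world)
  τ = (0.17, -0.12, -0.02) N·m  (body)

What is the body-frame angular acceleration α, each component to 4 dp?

gyro term ω×Iω = (-0.0168, 0.0600, -0.0770)
α = I⁻¹(τ − ω×Iω) = (4.6700, -1.2000, 0.4071)

α = (4.6700, -1.2000, 0.4071)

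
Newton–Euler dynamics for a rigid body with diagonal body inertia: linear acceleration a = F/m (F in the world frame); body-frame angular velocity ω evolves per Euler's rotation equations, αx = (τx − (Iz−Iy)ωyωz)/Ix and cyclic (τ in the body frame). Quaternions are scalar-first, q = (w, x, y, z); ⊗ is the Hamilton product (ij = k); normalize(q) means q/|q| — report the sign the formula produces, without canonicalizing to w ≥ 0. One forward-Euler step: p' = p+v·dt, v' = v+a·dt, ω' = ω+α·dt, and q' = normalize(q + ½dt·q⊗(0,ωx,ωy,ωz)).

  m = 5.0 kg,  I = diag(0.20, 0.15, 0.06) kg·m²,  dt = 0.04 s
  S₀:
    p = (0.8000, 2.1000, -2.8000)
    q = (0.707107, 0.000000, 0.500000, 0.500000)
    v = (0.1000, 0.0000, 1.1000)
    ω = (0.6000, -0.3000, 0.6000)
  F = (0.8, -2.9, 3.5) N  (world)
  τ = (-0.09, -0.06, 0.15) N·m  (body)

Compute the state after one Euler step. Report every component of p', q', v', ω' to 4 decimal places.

p' = (0.8040, 2.1000, -2.7560)
q' = (0.7040, 0.0175, 0.5017, 0.5024)
v' = (0.1064, -0.0232, 1.1280)
ω' = (0.5788, -0.3294, 0.6940)

ω×(Iω) gyroscopic = (0.0162, 0.0504, 0.0090)
angular accel α = (-0.5310, -0.7360, 2.3500)
ω' = ω + α·dt = (0.5788, -0.3294, 0.6940)
q⊗(0,ω) = (-0.1500000, 0.8742642, 0.0878679, 0.1242642)
q' = normalize(q + ½dt·q⊗(0,ω)) = (0.7040, 0.0175, 0.5017, 0.5024)
a = (0.1600, -0.5800, 0.7000)
p' = p + v·dt = (0.8040, 2.1000, -2.7560)
v + (F/m)dt = (0.1064, -0.0232, 1.1280)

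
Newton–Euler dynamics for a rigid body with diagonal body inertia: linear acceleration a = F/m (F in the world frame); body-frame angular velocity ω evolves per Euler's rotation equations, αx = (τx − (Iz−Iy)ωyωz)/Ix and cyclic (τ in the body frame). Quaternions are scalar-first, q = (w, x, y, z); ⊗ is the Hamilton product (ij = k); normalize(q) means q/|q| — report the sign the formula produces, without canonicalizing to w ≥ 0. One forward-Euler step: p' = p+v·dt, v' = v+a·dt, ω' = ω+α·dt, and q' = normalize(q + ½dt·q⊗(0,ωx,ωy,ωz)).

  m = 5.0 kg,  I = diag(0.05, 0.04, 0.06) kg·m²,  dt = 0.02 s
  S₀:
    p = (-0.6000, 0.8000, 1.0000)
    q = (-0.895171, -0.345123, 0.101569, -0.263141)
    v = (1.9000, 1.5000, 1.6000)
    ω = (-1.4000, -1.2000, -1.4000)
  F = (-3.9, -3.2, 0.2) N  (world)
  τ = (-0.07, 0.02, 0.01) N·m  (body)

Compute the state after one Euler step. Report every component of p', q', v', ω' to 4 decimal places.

p' = (-0.5620, 0.8300, 1.0320)
q' = (-0.9022, -0.3371, 0.1111, -0.2450)
v' = (1.8844, 1.4872, 1.6008)
ω' = (-1.4414, -1.1802, -1.3911)

new position p' = (-0.5620, 0.8300, 1.0320)
new velocity v' = (1.8844, 1.4872, 1.6008)
(τ − ω×Iω)/I = (-2.0720, 0.9900, 0.4467)
ω' = ω + α·dt = (-1.4414, -1.1802, -1.3911)
2q̇ = q⊗(0,ω) = (-0.7296868, 0.7952736, 0.9594304, 1.8095836)
q + ½dt·q⊗(0,ω), renormalized = (-0.9022, -0.3371, 0.1111, -0.2450)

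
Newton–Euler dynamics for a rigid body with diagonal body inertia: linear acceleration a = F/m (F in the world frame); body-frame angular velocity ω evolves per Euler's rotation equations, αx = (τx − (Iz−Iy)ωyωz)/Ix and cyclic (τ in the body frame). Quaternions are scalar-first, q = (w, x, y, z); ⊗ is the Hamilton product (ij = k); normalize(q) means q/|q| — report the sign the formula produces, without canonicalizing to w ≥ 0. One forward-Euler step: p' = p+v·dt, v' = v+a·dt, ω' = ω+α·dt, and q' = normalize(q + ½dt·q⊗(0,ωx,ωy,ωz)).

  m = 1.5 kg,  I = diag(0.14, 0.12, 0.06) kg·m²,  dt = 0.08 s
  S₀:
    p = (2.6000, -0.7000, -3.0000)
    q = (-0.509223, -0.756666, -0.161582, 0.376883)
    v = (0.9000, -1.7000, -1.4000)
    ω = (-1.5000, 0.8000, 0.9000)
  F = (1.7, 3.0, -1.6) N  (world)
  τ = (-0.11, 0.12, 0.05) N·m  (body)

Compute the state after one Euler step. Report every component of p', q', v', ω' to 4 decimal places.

p' = (2.6720, -0.8360, -3.1120)
q' = (-0.5614, -0.7418, -0.1727, 0.3237)
v' = (0.9907, -1.5400, -1.4853)
ω' = (-1.5382, 0.9520, 0.9347)

a = (1.1333, 2.0000, -1.0667)
new position p' = (2.6720, -0.8360, -3.1120)
v' = v + a·dt = (0.9907, -1.5400, -1.4853)
ω×(Iω) gyroscopic = (-0.0432, -0.1080, 0.0240)
(τ − ω×Iω)/I = (-0.4771, 1.9000, 0.4333)
new body rate ω' = (-1.5382, 0.9520, 0.9347)
Hamilton product q⊗(0,ω) = (-1.3449281, 0.3169043, -0.2917035, -1.3060065)
q' = normalize(q + ½dt·q⊗(0,ω)) = (-0.5614, -0.7418, -0.1727, 0.3237)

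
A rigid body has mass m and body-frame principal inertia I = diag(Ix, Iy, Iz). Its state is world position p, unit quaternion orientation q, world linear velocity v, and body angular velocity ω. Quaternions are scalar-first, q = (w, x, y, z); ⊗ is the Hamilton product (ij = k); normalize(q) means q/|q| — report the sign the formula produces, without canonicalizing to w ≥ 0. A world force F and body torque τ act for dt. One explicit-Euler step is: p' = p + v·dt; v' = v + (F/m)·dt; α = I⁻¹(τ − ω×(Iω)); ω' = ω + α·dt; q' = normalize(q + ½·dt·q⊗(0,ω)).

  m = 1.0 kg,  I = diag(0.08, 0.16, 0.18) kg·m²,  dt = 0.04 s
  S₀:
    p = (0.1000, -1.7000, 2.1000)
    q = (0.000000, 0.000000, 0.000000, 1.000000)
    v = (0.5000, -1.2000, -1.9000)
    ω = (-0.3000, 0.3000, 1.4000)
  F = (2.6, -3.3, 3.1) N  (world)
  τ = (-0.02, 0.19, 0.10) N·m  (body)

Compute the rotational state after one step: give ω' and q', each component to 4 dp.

precession coupling ω×(Iω) = (0.0084, 0.0420, -0.0072)
angular accel α = (-0.3550, 0.9250, 0.5956)
new body rate ω' = (-0.3142, 0.3370, 1.4238)
2q̇ = q⊗(0,ω) = (-1.4000000, -0.3000000, -0.3000000, 0.0000000)
q + ½dt·q⊗(0,ω), renormalized = (-0.0280, -0.0060, -0.0060, 0.9996)

ω' = (-0.3142, 0.3370, 1.4238)
q' = (-0.0280, -0.0060, -0.0060, 0.9996)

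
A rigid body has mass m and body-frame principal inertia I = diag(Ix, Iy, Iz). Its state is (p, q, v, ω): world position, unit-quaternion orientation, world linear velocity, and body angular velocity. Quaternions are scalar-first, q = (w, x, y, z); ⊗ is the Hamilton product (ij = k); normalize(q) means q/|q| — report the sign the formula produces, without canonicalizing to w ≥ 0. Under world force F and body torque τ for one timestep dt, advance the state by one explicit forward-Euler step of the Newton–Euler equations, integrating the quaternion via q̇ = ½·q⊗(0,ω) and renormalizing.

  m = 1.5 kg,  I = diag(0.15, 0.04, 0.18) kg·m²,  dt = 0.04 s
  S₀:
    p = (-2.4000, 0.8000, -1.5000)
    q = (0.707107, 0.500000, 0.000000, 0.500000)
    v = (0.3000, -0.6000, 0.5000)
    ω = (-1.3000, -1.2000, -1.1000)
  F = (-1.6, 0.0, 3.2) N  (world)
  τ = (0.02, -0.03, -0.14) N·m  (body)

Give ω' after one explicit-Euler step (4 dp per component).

ω' = (-1.3439, -1.1871, -1.0930)

(τ − ω×Iω)/I = (-1.0987, 0.3225, 0.1756)
ω' = ω + α·dt = (-1.3439, -1.1871, -1.0930)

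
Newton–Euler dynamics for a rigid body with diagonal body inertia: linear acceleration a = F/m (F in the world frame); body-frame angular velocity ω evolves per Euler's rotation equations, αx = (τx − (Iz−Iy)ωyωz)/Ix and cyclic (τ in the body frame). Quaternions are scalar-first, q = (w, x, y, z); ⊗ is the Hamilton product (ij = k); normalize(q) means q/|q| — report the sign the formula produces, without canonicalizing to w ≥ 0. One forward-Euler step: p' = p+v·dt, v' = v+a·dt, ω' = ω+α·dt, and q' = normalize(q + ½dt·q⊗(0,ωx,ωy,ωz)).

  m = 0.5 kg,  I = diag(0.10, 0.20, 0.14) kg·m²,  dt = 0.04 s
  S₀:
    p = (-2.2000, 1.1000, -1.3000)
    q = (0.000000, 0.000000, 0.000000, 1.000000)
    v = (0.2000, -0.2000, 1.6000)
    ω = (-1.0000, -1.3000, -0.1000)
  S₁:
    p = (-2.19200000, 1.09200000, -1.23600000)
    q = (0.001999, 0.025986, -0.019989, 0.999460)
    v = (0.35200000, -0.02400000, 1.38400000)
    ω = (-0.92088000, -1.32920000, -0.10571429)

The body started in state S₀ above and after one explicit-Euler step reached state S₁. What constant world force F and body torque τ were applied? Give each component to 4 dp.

velocity change Δv = (0.15200000, 0.17600000, -0.21600000)
F = m·Δv/dt = (1.9000, 2.2000, -2.7000)
Δω = ω₁−ω₀ = (0.07912000, -0.02920000, -0.00571429)
precession coupling = (-0.0078, -0.0040, 0.1300)
τ = I·(Δω/dt) + ω₀×(Iω₀) = (0.1900, -0.1500, 0.1100)

F = (1.9000, 2.2000, -2.7000)
τ = (0.1900, -0.1500, 0.1100)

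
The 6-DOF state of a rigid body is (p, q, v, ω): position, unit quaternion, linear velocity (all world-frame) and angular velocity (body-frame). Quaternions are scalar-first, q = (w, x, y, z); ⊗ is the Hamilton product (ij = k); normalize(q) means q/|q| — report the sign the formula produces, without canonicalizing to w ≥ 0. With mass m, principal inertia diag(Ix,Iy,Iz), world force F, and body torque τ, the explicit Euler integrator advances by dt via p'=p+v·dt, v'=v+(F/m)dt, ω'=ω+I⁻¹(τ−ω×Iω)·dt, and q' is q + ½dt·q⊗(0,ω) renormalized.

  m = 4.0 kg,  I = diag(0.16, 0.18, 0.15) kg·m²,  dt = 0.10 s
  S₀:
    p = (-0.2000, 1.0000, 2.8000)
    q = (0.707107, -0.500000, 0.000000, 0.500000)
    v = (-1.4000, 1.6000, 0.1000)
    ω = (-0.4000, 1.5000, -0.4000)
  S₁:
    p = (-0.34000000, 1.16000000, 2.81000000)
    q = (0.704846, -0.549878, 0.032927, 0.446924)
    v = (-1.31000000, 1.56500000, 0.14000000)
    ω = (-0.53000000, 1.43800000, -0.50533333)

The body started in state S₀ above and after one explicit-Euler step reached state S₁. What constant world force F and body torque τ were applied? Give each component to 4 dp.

Δv = v₁−v₀ = (0.09000000, -0.03500000, 0.04000000)
F = m·Δv/dt = (3.6000, -1.4000, 1.6000)
ω₁ − ω₀ = (-0.13000000, -0.06200000, -0.10533333)
applied torque τ = (-0.1900, -0.1100, -0.1700)

F = (3.6000, -1.4000, 1.6000)
τ = (-0.1900, -0.1100, -0.1700)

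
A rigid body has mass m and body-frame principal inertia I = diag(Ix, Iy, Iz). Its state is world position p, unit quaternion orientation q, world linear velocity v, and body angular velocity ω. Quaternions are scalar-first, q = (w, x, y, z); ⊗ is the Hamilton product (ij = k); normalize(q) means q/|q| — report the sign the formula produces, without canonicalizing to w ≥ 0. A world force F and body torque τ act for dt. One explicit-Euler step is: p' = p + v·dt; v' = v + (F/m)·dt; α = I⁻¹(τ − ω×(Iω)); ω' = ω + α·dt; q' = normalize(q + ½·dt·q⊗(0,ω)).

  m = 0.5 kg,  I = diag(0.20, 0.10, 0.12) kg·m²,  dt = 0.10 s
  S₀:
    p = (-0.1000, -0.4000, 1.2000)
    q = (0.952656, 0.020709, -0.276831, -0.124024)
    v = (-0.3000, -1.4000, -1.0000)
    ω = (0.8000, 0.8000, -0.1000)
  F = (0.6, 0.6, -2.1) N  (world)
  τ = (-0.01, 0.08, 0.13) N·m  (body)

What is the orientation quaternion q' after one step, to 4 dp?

q' = (0.9607, 0.0651, -0.2432, -0.1167)

Hamilton product q⊗(0,ω) = (0.1924952, 0.8890271, 0.6649765, 0.1427664)
q + ½dt·q⊗(0,ω), renormalized = (0.9607, 0.0651, -0.2432, -0.1167)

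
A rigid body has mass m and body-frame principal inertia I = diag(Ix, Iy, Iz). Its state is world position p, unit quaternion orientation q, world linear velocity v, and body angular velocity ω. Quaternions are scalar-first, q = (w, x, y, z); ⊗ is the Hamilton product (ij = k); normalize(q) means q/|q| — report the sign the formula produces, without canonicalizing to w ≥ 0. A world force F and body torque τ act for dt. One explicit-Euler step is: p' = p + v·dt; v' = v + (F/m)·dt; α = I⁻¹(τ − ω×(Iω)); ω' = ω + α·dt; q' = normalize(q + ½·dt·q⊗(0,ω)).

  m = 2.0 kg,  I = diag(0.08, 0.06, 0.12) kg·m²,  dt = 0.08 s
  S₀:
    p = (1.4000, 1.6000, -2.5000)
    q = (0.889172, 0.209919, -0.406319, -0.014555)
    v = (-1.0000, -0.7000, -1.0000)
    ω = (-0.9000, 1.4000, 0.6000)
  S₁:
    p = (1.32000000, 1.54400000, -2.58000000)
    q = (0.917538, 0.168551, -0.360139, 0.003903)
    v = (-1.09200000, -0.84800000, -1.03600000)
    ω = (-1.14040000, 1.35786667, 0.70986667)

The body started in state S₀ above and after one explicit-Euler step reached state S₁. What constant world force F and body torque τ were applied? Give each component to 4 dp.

ω₁ − ω₀ = (-0.24040000, -0.04213333, 0.10986667)
gyro term ω₀×Iω₀ = (0.0504, 0.0216, 0.0252)
τ = I·(Δω/dt) + ω₀×(Iω₀) = (-0.1900, -0.0100, 0.1900)
Δv = v₁−v₀ = (-0.09200000, -0.14800000, -0.03600000)
m·(v₁−v₀)/dt = (-2.3000, -3.7000, -0.9000)

F = (-2.3000, -3.7000, -0.9000)
τ = (-0.1900, -0.0100, 0.1900)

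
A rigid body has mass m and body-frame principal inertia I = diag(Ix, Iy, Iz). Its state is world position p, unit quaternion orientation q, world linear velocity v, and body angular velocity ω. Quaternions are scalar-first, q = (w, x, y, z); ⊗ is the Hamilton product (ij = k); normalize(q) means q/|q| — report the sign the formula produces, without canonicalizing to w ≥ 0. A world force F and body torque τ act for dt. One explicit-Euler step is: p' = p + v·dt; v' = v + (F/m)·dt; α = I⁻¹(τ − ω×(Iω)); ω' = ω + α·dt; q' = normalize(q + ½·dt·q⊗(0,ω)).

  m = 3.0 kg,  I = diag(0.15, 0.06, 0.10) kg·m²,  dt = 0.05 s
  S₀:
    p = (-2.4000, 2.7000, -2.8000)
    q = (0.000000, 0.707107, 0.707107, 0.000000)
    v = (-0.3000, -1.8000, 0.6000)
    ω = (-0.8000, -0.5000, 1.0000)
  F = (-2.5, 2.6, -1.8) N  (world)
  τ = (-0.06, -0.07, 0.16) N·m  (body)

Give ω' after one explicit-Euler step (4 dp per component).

(τ − ω×Iω)/I = (-0.2667, -0.5000, 1.9600)
ω + α·dt = (-0.8133, -0.5250, 1.0980)

ω' = (-0.8133, -0.5250, 1.0980)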